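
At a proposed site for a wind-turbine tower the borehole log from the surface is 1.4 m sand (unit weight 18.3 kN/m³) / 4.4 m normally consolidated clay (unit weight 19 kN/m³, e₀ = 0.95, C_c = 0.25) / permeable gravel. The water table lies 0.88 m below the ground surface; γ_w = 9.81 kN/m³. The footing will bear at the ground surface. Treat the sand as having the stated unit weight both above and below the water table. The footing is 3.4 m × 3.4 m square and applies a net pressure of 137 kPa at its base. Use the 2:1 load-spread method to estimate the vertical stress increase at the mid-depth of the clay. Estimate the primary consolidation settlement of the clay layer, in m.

Mid-depth of clay below the ground surface: z = 1.4 + 4.4/2 = 3.6 m.
Total vertical stress at mid-clay: σ_v = 18.3×1.4 + 19×2.2 = 67.42 kPa.
Pore pressure: u = 9.81×(3.6 − 0.88) = 26.683 kPa.
Initial effective stress: σ'_0 = σ_v − u = 67.42 − 26.683 = 40.737 kPa.
Stress increase at mid-clay by the 2:1 spreading method:
Δσ = qBL/((B+z)(L+z)) = 137×3.4×3.4/((3.4+3.6)(3.4+3.6)) = 32.321 kPa
Final effective stress: σ'_f = σ'_0 + Δσ = 40.737 + 32.321 = 73.058 kPa.
Normally consolidated clay, so the full stress increment lies on the virgin compression line:
S_c = C_c·H/(1+e₀)·log₁₀(σ'_f/σ'_0) = 0.25×4.4/(1+0.95)×log₁₀(73.058/40.737)
    = 0.5641 × 0.25368 = 0.1431 m

S_c ≈ 0.143 m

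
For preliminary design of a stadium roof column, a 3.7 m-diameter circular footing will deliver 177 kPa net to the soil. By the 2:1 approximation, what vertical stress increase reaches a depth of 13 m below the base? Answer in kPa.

By the 2:1 method the load spreads at 1 horizontal : 2 vertical, so at depth z the loaded area has grown by z in each plan dimension:
Δσ ≈ qD²/(D+z)² = 177×3.7²/(3.7+13)² = 8.6885 kPa

Δσ_z ≈ 8.69 kPa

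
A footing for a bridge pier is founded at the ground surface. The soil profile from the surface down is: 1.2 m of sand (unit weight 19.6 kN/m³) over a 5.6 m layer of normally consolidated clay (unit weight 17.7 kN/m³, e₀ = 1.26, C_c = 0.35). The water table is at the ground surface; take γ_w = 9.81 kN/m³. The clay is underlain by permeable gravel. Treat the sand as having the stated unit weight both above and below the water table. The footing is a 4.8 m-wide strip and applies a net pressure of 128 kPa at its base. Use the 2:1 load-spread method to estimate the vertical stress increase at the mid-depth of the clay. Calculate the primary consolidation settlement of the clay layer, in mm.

Mid-depth of clay below the ground surface: z = 1.2 + 5.6/2 = 4 m.
Total vertical stress at mid-clay: σ_v = 19.6×1.2 + 17.7×2.8 = 73.08 kPa.
Pore pressure: u = 9.81×(4 − 0) = 39.24 kPa.
Initial effective stress: σ'_0 = σ_v − u = 73.08 − 39.24 = 33.84 kPa.
Stress increase at mid-clay by the 2:1 spreading method:
Δσ = qB/(B+z) = 128×4.8/(4.8+4) = 69.818 kPa
Final effective stress: σ'_f = σ'_0 + Δσ = 33.84 + 69.818 = 103.66 kPa.
Normally consolidated clay, so the full stress increment lies on the virgin compression line:
S_c = C_c·H/(1+e₀)·log₁₀(σ'_f/σ'_0) = 0.35×5.6/(1+1.26)×log₁₀(103.66/33.84)
    = 0.86726 × 0.48618 = 0.4216 m

S_c ≈ 422 mm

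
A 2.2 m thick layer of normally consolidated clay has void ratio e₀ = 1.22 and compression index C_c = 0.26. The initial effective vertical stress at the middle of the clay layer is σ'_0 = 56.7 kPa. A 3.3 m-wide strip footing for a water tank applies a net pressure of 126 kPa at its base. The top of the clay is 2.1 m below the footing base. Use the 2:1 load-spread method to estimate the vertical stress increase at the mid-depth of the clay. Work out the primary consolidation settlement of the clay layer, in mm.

Mid-depth of clay below the footing base: z = 2.1 + 2.2/2 = 3.2 m.
Stress increase at mid-clay by the 2:1 spreading method:
Δσ = qB/(B+z) = 126×3.3/(3.3+3.2) = 63.969 kPa
Final effective stress: σ'_f = σ'_0 + Δσ = 56.7 + 63.969 = 120.67 kPa.
Normally consolidated clay, so the full stress increment lies on the virgin compression line:
S_c = C_c·H/(1+e₀)·log₁₀(σ'_f/σ'_0) = 0.26×2.2/(1+1.22)×log₁₀(120.67/56.7)
    = 0.25766 × 0.32802 = 0.08452 m

S_c ≈ 84.5 mm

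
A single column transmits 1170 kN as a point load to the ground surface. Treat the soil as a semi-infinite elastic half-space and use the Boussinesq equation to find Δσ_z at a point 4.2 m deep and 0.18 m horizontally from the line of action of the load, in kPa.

Boussinesq vertical stress below a point load on an elastic half-space:
Δσ_z = 3P/(2πz²) · [1 + (r/z)²]^(−5/2)
r/z = 0.18/4.2 = 0.042857; [1+(r/z)²]^(−5/2) = 0.99542.
Δσ_z = 3×1170/(2π×4.2²) × 0.99542 = 31.669 × 0.99542 = 31.52 kPa

Δσ_z ≈ 31.5 kPa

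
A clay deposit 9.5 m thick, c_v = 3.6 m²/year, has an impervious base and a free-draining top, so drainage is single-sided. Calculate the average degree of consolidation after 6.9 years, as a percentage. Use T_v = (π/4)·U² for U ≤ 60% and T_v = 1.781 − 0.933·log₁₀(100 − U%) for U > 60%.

U ≈ 59.2 %

Drainage path length: H_d = H = 9.5 m (single drainage).
T_v = c_v·t/H_d² = 3.6×6.9/9.5² = 0.27524.
T_v = 0.27524 corresponds to the U ≤ 60% branch:
U = √(4T_v/π) = 0.592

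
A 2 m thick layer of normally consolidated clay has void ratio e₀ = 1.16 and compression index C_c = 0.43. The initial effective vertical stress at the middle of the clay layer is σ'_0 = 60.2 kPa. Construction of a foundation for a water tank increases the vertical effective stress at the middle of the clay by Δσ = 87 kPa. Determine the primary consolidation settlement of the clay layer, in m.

S_c ≈ 0.155 m

Final effective stress: σ'_f = σ'_0 + Δσ = 60.2 + 87 = 147.2 kPa.
Normally consolidated clay, so the full stress increment lies on the virgin compression line:
S_c = C_c·H/(1+e₀)·log₁₀(σ'_f/σ'_0) = 0.43×2/(1+1.16)×log₁₀(147.2/60.2)
    = 0.39815 × 0.38831 = 0.1546 m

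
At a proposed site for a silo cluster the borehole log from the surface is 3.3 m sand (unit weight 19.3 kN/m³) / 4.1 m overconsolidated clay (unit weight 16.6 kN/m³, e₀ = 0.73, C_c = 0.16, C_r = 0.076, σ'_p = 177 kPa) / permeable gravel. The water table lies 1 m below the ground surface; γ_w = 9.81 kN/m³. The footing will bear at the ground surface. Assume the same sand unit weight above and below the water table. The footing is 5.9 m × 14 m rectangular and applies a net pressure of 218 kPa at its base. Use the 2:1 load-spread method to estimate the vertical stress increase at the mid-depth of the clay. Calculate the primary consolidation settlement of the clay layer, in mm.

Mid-depth of clay below the ground surface: z = 3.3 + 4.1/2 = 5.35 m.
Total vertical stress at mid-clay: σ_v = 19.3×3.3 + 16.6×2.05 = 97.72 kPa.
Pore pressure: u = 9.81×(5.35 − 1) = 42.673 kPa.
Initial effective stress: σ'_0 = σ_v − u = 97.72 − 42.673 = 55.047 kPa.
Stress increase at mid-clay by the 2:1 spreading method:
Δσ = qBL/((B+z)(L+z)) = 218×5.9×14/((5.9+5.35)(14+5.35)) = 82.719 kPa
Final effective stress: σ'_f = 55.047 + 82.719 = 137.77 kPa.
σ'_f = 137.77 ≤ σ'_p = 177 kPa, so the clay remains overconsolidated and only the recompression index applies:
S_c = C_r·H/(1+e₀)·log₁₀(σ'_f/σ'_0) = 0.076×4.1/1.73×log₁₀(137.77/55.047)
    = 0.18011 × 0.39842 = 0.07176 m

S_c ≈ 71.8 mm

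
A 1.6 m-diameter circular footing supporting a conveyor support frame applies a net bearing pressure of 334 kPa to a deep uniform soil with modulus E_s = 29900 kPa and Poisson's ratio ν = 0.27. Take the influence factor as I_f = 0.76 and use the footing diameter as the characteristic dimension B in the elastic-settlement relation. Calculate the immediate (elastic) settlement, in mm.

Immediate (elastic) settlement: S_e = q·B·(1−ν²)/E_s · I_f.
S_e = 334 × 1.6 × (1 − 0.27²) / 29900 × 0.76
    = 334 × 1.6 × 0.9271 / 29900 × 0.76
    = 0.01259 m = 12.59 mm

S_e ≈ 12.6 mm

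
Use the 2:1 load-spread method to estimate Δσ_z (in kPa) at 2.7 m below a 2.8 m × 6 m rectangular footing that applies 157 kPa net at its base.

Δσ_z ≈ 55.1 kPa

By the 2:1 method the load spreads at 1 horizontal : 2 vertical, so at depth z the loaded area has grown by z in each plan dimension:
Δσ = qBL/((B+z)(L+z)) = 157×2.8×6/((2.8+2.7)(6+2.7)) = 55.122 kPa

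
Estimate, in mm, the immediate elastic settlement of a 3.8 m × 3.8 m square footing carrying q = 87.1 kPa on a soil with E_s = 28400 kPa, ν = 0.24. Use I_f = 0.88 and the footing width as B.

Immediate (elastic) settlement: S_e = q·B·(1−ν²)/E_s · I_f.
S_e = 87.1 × 3.8 × (1 − 0.24²) / 28400 × 0.88
    = 87.1 × 3.8 × 0.9424 / 28400 × 0.88
    = 0.009665 m = 9.665 mm

S_e ≈ 9.66 mm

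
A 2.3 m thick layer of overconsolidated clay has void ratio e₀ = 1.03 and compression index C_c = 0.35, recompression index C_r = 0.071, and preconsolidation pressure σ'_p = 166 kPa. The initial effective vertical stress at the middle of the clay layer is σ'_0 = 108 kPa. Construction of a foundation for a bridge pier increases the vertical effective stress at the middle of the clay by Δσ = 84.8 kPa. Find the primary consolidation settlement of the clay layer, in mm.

S_c ≈ 40.8 mm

Final effective stress: σ'_f = 108 + 84.8 = 192.8 kPa.
σ'_f = 192.8 > σ'_p = 166 kPa, so the stress path crosses the preconsolidation pressure — recompression up to σ'_p, then virgin compression beyond:
S_c = H/(1+e₀)·[C_r·log₁₀(σ'_p/σ'_0) + C_c·log₁₀(σ'_f/σ'_p)]
    = 2.3/2.03 × [0.071×log₁₀(166/108) + 0.35×log₁₀(192.8/166)]
    = 1.133 × [0.013255 + 0.02275] = 0.04079 m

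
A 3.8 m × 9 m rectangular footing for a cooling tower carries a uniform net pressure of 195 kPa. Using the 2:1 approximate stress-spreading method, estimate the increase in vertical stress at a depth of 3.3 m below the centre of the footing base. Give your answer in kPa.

Δσ_z ≈ 76.4 kPa

By the 2:1 method the load spreads at 1 horizontal : 2 vertical, so at depth z the loaded area has grown by z in each plan dimension:
Δσ = qBL/((B+z)(L+z)) = 195×3.8×9/((3.8+3.3)(9+3.3)) = 76.366 kPa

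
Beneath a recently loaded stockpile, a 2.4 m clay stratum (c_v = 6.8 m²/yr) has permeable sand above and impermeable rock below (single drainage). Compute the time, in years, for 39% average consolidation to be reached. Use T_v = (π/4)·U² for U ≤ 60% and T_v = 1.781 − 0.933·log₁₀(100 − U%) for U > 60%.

t ≈ 0.101 years

Drainage path length: H_d = H = 2.4 m (single drainage).
U ≤ 60%: T_v = (π/4)·U² = (π/4)×0.39² = 0.11946.
t = T_v·H_d²/c_v = 0.11946×2.4²/6.8 = 0.1012 years.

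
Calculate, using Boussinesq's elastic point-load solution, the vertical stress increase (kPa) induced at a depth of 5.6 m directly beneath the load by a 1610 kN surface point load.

Δσ_z ≈ 24.5 kPa

Boussinesq vertical stress below a point load on an elastic half-space:
Δσ_z = 3P/(2πz²) · [1 + (r/z)²]^(−5/2)
r/z = 0/5.6 = 0; [1+(r/z)²]^(−5/2) = 1.
Δσ_z = 3×1610/(2π×5.6²) × 1 = 24.513 × 1 = 24.51 kPa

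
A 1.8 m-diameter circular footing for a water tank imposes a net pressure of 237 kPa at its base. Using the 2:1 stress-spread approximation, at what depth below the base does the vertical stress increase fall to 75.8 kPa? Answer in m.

z ≈ 1.38 m

2:1 spreading — at depth z the loaded area has grown by z in each plan dimension:
qD²/(D+z)² = Δσ_z ⇒ z = D(√(q/Δσ_z) − 1) = 1.8×(√(237/75.8) − 1) = 1.383 m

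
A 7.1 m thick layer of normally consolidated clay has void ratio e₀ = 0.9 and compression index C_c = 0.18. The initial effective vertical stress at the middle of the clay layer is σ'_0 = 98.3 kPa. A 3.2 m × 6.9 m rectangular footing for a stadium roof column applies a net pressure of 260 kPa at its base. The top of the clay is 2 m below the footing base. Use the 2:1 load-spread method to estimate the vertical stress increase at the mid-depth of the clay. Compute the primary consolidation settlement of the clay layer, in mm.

S_c ≈ 125 mm

Mid-depth of clay below the footing base: z = 2 + 7.1/2 = 5.55 m.
Stress increase at mid-clay by the 2:1 spreading method:
Δσ = qBL/((B+z)(L+z)) = 260×3.2×6.9/((3.2+5.55)(6.9+5.55)) = 52.698 kPa
Final effective stress: σ'_f = σ'_0 + Δσ = 98.3 + 52.698 = 151 kPa.
Normally consolidated clay, so the full stress increment lies on the virgin compression line:
S_c = C_c·H/(1+e₀)·log₁₀(σ'_f/σ'_0) = 0.18×7.1/(1+0.9)×log₁₀(151/98.3)
    = 0.67263 × 0.18642 = 0.1254 m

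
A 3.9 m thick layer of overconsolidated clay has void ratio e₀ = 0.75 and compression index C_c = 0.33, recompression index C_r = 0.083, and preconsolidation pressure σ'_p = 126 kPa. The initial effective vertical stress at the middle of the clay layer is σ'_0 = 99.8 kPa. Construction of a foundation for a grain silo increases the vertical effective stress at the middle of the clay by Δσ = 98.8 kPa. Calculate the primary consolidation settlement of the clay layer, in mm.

S_c ≈ 164 mm

Final effective stress: σ'_f = 99.8 + 98.8 = 198.6 kPa.
σ'_f = 198.6 > σ'_p = 126 kPa, so the stress path crosses the preconsolidation pressure — recompression up to σ'_p, then virgin compression beyond:
S_c = H/(1+e₀)·[C_r·log₁₀(σ'_p/σ'_0) + C_c·log₁₀(σ'_f/σ'_p)]
    = 3.9/1.75 × [0.083×log₁₀(126/99.8) + 0.33×log₁₀(198.6/126)]
    = 2.2286 × [0.0084029 + 0.065211] = 0.1641 m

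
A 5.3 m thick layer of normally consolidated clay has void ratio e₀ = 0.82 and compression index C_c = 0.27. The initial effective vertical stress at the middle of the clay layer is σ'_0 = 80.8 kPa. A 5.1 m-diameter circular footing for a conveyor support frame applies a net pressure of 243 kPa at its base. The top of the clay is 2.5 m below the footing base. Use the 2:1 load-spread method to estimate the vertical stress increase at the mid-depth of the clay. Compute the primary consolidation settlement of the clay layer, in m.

S_c ≈ 0.19 m

Mid-depth of clay below the footing base: z = 2.5 + 5.3/2 = 5.15 m.
Stress increase at mid-clay by the 2:1 spreading method:
Δσ ≈ qD²/(D+z)² = 243×5.1²/(5.1+5.15)² = 60.159 kPa
Final effective stress: σ'_f = σ'_0 + Δσ = 80.8 + 60.159 = 140.96 kPa.
Normally consolidated clay, so the full stress increment lies on the virgin compression line:
S_c = C_c·H/(1+e₀)·log₁₀(σ'_f/σ'_0) = 0.27×5.3/(1+0.82)×log₁₀(140.96/80.8)
    = 0.78626 × 0.24168 = 0.19 m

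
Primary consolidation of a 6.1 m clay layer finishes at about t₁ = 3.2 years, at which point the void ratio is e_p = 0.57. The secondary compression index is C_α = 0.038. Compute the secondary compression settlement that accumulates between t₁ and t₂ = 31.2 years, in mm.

S_s ≈ 146 mm

Secondary compression: S_s = C_α·H/(1+e_p)·log₁₀(t₂/t₁)
S_s = 0.038×6.1/(1+0.57)×log₁₀(31.2/3.2)
    = 0.1476 × 0.989 = 0.146 m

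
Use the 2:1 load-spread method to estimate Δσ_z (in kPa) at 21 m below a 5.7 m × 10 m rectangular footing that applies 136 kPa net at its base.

By the 2:1 method the load spreads at 1 horizontal : 2 vertical, so at depth z the loaded area has grown by z in each plan dimension:
Δσ = qBL/((B+z)(L+z)) = 136×5.7×10/((5.7+21)(10+21)) = 9.3657 kPa

Δσ_z ≈ 9.37 kPa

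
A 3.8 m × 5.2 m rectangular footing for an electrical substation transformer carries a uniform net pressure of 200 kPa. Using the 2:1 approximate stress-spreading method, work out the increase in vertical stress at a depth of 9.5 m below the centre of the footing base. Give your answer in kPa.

Δσ_z ≈ 20.2 kPa

By the 2:1 method the load spreads at 1 horizontal : 2 vertical, so at depth z the loaded area has grown by z in each plan dimension:
Δσ = qBL/((B+z)(L+z)) = 200×3.8×5.2/((3.8+9.5)(5.2+9.5)) = 20.214 kPa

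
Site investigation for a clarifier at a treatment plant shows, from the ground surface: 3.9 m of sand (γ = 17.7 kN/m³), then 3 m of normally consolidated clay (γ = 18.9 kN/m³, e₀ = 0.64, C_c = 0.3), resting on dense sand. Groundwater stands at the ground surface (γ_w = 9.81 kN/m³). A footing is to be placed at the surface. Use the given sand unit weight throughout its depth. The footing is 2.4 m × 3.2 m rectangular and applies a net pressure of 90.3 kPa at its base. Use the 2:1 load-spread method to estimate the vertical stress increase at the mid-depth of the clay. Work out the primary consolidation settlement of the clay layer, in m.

S_c ≈ 0.0499 m

Mid-depth of clay below the ground surface: z = 3.9 + 3/2 = 5.4 m.
Total vertical stress at mid-clay: σ_v = 17.7×3.9 + 18.9×1.5 = 97.38 kPa.
Pore pressure: u = 9.81×(5.4 − 0) = 52.974 kPa.
Initial effective stress: σ'_0 = σ_v − u = 97.38 − 52.974 = 44.406 kPa.
Stress increase at mid-clay by the 2:1 spreading method:
Δσ = qBL/((B+z)(L+z)) = 90.3×2.4×3.2/((2.4+5.4)(3.2+5.4)) = 10.338 kPa
Final effective stress: σ'_f = σ'_0 + Δσ = 44.406 + 10.338 = 54.744 kPa.
Normally consolidated clay, so the full stress increment lies on the virgin compression line:
S_c = C_c·H/(1+e₀)·log₁₀(σ'_f/σ'_0) = 0.3×3/(1+0.64)×log₁₀(54.744/44.406)
    = 0.54878 × 0.090895 = 0.04988 m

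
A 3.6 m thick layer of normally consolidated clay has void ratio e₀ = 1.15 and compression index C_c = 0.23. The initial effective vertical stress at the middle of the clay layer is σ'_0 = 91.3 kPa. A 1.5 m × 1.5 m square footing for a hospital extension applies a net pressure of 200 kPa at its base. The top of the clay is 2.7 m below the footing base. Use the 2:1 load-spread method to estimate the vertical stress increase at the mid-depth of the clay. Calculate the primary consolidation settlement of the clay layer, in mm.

Mid-depth of clay below the footing base: z = 2.7 + 3.6/2 = 4.5 m.
Stress increase at mid-clay by the 2:1 spreading method:
Δσ = qBL/((B+z)(L+z)) = 200×1.5×1.5/((1.5+4.5)(1.5+4.5)) = 12.5 kPa
Final effective stress: σ'_f = σ'_0 + Δσ = 91.3 + 12.5 = 103.8 kPa.
Normally consolidated clay, so the full stress increment lies on the virgin compression line:
S_c = C_c·H/(1+e₀)·log₁₀(σ'_f/σ'_0) = 0.23×3.6/(1+1.15)×log₁₀(103.8/91.3)
    = 0.38512 × 0.055727 = 0.02146 m

S_c ≈ 21.5 mm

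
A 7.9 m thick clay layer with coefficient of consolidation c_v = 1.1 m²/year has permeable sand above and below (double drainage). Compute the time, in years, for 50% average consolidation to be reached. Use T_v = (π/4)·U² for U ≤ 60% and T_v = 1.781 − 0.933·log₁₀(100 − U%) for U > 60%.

t ≈ 2.79 years

Drainage path length: H_d = H/2 = 3.95 m (double drainage).
U ≤ 60%: T_v = (π/4)·U² = (π/4)×0.5² = 0.19635.
t = T_v·H_d²/c_v = 0.19635×3.95²/1.1 = 2.785 years.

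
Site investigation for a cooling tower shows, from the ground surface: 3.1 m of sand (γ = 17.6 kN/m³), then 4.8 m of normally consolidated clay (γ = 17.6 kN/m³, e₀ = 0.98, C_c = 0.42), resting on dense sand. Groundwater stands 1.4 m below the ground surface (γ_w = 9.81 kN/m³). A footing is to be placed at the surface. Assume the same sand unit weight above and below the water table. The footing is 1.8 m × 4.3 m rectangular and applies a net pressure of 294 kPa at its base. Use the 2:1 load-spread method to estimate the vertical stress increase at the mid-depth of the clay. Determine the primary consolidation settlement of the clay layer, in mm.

Mid-depth of clay below the ground surface: z = 3.1 + 4.8/2 = 5.5 m.
Total vertical stress at mid-clay: σ_v = 17.6×3.1 + 17.6×2.4 = 96.8 kPa.
Pore pressure: u = 9.81×(5.5 − 1.4) = 40.221 kPa.
Initial effective stress: σ'_0 = σ_v − u = 96.8 − 40.221 = 56.579 kPa.
Stress increase at mid-clay by the 2:1 spreading method:
Δσ = qBL/((B+z)(L+z)) = 294×1.8×4.3/((1.8+5.5)(4.3+5.5)) = 31.808 kPa
Final effective stress: σ'_f = σ'_0 + Δσ = 56.579 + 31.808 = 88.387 kPa.
Normally consolidated clay, so the full stress increment lies on the virgin compression line:
S_c = C_c·H/(1+e₀)·log₁₀(σ'_f/σ'_0) = 0.42×4.8/(1+0.98)×log₁₀(88.387/56.579)
    = 1.0182 × 0.19373 = 0.1973 m

S_c ≈ 197 mm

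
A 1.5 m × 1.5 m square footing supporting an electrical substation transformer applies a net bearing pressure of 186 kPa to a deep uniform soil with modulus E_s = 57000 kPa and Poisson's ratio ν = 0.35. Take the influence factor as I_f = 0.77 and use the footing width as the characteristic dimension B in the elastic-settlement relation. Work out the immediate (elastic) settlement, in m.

S_e ≈ 0.00331 m

Immediate (elastic) settlement: S_e = q·B·(1−ν²)/E_s · I_f.
S_e = 186 × 1.5 × (1 − 0.35²) / 57000 × 0.77
    = 186 × 1.5 × 0.8775 / 57000 × 0.77
    = 0.003307 m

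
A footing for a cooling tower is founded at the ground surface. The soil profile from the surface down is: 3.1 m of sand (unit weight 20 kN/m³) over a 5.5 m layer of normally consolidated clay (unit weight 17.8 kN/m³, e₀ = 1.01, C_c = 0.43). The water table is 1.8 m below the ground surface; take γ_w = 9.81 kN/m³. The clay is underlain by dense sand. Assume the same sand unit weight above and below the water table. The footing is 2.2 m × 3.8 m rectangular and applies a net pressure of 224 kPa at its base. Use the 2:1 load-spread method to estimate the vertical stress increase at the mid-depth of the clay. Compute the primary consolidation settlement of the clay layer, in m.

S_c ≈ 0.149 m

Mid-depth of clay below the ground surface: z = 3.1 + 5.5/2 = 5.85 m.
Total vertical stress at mid-clay: σ_v = 20×3.1 + 17.8×2.75 = 110.95 kPa.
Pore pressure: u = 9.81×(5.85 − 1.8) = 39.73 kPa.
Initial effective stress: σ'_0 = σ_v − u = 110.95 − 39.73 = 71.22 kPa.
Stress increase at mid-clay by the 2:1 spreading method:
Δσ = qBL/((B+z)(L+z)) = 224×2.2×3.8/((2.2+5.85)(3.8+5.85)) = 24.106 kPa
Final effective stress: σ'_f = σ'_0 + Δσ = 71.22 + 24.106 = 95.326 kPa.
Normally consolidated clay, so the full stress increment lies on the virgin compression line:
S_c = C_c·H/(1+e₀)·log₁₀(σ'_f/σ'_0) = 0.43×5.5/(1+1.01)×log₁₀(95.326/71.22)
    = 1.1766 × 0.12661 = 0.149 m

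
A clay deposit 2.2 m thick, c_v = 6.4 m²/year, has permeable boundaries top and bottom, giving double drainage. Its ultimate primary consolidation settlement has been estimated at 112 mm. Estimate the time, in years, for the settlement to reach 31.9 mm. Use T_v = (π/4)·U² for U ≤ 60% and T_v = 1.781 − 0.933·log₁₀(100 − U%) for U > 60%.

Drainage path length: H_d = H/2 = 1.1 m (double drainage).
U = S(t)/S_ult = 31.9/112 = 0.2848.
U ≤ 60%: T_v = (π/4)·U² = (π/4)×0.28482² = 0.063714.
t = T_v·H_d²/c_v = 0.063714×1.1²/6.4 = 0.01205 years.

t ≈ 0.012 years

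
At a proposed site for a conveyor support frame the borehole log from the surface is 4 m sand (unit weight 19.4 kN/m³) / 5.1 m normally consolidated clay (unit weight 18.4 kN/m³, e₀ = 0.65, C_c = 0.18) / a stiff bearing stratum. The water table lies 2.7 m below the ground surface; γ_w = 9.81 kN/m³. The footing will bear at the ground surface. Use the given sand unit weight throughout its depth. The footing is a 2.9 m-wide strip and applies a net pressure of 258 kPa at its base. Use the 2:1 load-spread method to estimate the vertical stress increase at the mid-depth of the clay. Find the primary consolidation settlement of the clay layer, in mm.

Mid-depth of clay below the ground surface: z = 4 + 5.1/2 = 6.55 m.
Total vertical stress at mid-clay: σ_v = 19.4×4 + 18.4×2.55 = 124.52 kPa.
Pore pressure: u = 9.81×(6.55 − 2.7) = 37.769 kPa.
Initial effective stress: σ'_0 = σ_v − u = 124.52 − 37.769 = 86.751 kPa.
Stress increase at mid-clay by the 2:1 spreading method:
Δσ = qB/(B+z) = 258×2.9/(2.9+6.55) = 79.175 kPa
Final effective stress: σ'_f = σ'_0 + Δσ = 86.751 + 79.175 = 165.93 kPa.
Normally consolidated clay, so the full stress increment lies on the virgin compression line:
S_c = C_c·H/(1+e₀)·log₁₀(σ'_f/σ'_0) = 0.18×5.1/(1+0.65)×log₁₀(165.93/86.751)
    = 0.55636 × 0.28165 = 0.1567 m

S_c ≈ 157 mm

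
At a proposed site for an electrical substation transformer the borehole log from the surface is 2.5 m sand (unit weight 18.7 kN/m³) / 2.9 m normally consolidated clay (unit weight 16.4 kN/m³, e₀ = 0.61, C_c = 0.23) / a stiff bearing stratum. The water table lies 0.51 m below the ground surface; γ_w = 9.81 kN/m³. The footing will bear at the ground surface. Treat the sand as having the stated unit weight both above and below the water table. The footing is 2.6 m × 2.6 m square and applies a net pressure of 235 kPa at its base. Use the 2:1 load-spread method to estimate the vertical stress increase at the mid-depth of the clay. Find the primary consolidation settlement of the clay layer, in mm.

Mid-depth of clay below the ground surface: z = 2.5 + 2.9/2 = 3.95 m.
Total vertical stress at mid-clay: σ_v = 18.7×2.5 + 16.4×1.45 = 70.53 kPa.
Pore pressure: u = 9.81×(3.95 − 0.51) = 33.746 kPa.
Initial effective stress: σ'_0 = σ_v − u = 70.53 − 33.746 = 36.784 kPa.
Stress increase at mid-clay by the 2:1 spreading method:
Δσ = qBL/((B+z)(L+z)) = 235×2.6×2.6/((2.6+3.95)(2.6+3.95)) = 37.028 kPa
Final effective stress: σ'_f = σ'_0 + Δσ = 36.784 + 37.028 = 73.812 kPa.
Normally consolidated clay, so the full stress increment lies on the virgin compression line:
S_c = C_c·H/(1+e₀)·log₁₀(σ'_f/σ'_0) = 0.23×2.9/(1+0.61)×log₁₀(73.812/36.784)
    = 0.41429 × 0.30247 = 0.1253 m

S_c ≈ 125 mm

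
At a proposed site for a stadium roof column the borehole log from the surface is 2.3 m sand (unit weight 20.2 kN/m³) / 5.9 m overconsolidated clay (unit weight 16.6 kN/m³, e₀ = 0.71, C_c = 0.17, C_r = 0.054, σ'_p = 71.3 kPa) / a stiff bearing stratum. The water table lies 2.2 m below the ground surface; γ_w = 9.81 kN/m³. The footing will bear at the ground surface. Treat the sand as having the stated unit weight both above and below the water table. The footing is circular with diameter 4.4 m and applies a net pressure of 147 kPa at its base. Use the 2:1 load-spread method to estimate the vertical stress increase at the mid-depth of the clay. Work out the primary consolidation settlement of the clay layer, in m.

Mid-depth of clay below the ground surface: z = 2.3 + 5.9/2 = 5.25 m.
Total vertical stress at mid-clay: σ_v = 20.2×2.3 + 16.6×2.95 = 95.43 kPa.
Pore pressure: u = 9.81×(5.25 − 2.2) = 29.921 kPa.
Initial effective stress: σ'_0 = σ_v − u = 95.43 − 29.921 = 65.509 kPa.
Stress increase at mid-clay by the 2:1 spreading method:
Δσ ≈ qD²/(D+z)² = 147×4.4²/(4.4+5.25)² = 30.561 kPa
Final effective stress: σ'_f = 65.509 + 30.561 = 96.07 kPa.
σ'_f = 96.07 > σ'_p = 71.3 kPa, so the stress path crosses the preconsolidation pressure — recompression up to σ'_p, then virgin compression beyond:
S_c = H/(1+e₀)·[C_r·log₁₀(σ'_p/σ'_0) + C_c·log₁₀(σ'_f/σ'_p)]
    = 5.9/1.71 × [0.054×log₁₀(71.3/65.509) + 0.17×log₁₀(96.07/71.3)]
    = 3.4503 × [0.0019866 + 0.022015] = 0.08281 m

S_c ≈ 0.0828 m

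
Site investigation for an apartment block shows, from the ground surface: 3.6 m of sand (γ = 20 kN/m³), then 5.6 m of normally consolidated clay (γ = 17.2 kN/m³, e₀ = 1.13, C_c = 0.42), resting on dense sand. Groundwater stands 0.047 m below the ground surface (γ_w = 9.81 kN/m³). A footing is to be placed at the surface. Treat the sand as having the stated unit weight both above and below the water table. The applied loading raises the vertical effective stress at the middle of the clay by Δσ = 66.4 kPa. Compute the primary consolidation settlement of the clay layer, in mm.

S_c ≈ 367 mm

Mid-depth of clay below the ground surface: z = 3.6 + 5.6/2 = 6.4 m.
Total vertical stress at mid-clay: σ_v = 20×3.6 + 17.2×2.8 = 120.16 kPa.
Pore pressure: u = 9.81×(6.4 − 0.047) = 62.323 kPa.
Initial effective stress: σ'_0 = σ_v − u = 120.16 − 62.323 = 57.837 kPa.
Final effective stress: σ'_f = σ'_0 + Δσ = 57.837 + 66.4 = 124.24 kPa.
Normally consolidated clay, so the full stress increment lies on the virgin compression line:
S_c = C_c·H/(1+e₀)·log₁₀(σ'_f/σ'_0) = 0.42×5.6/(1+1.13)×log₁₀(124.24/57.837)
    = 1.1042 × 0.33206 = 0.3667 m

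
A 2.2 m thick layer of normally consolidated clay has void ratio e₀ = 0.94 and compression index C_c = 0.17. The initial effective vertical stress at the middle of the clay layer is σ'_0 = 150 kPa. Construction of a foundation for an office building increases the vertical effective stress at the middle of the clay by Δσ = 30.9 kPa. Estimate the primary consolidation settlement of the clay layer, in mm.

S_c ≈ 15.7 mm

Final effective stress: σ'_f = σ'_0 + Δσ = 150 + 30.9 = 180.9 kPa.
Normally consolidated clay, so the full stress increment lies on the virgin compression line:
S_c = C_c·H/(1+e₀)·log₁₀(σ'_f/σ'_0) = 0.17×2.2/(1+0.94)×log₁₀(180.9/150)
    = 0.19278 × 0.081347 = 0.01568 m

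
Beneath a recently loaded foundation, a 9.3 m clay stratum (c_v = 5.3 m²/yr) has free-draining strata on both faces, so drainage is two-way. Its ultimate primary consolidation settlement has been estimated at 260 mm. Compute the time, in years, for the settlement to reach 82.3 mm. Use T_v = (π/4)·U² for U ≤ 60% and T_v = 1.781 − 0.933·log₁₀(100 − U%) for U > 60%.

Drainage path length: H_d = H/2 = 4.65 m (double drainage).
U = S(t)/S_ult = 82.3/260 = 0.3165.
U ≤ 60%: T_v = (π/4)·U² = (π/4)×0.31654² = 0.078694.
t = T_v·H_d²/c_v = 0.078694×4.65²/5.3 = 0.321 years.

t ≈ 0.321 years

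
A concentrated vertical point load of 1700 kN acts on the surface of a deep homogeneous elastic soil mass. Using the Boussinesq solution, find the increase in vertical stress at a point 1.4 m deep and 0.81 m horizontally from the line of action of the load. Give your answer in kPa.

Boussinesq vertical stress below a point load on an elastic half-space:
Δσ_z = 3P/(2πz²) · [1 + (r/z)²]^(−5/2)
r/z = 0.81/1.4 = 0.57857; [1+(r/z)²]^(−5/2) = 0.48585.
Δσ_z = 3×1700/(2π×1.4²) × 0.48585 = 414.13 × 0.48585 = 201.2 kPa

Δσ_z ≈ 201 kPa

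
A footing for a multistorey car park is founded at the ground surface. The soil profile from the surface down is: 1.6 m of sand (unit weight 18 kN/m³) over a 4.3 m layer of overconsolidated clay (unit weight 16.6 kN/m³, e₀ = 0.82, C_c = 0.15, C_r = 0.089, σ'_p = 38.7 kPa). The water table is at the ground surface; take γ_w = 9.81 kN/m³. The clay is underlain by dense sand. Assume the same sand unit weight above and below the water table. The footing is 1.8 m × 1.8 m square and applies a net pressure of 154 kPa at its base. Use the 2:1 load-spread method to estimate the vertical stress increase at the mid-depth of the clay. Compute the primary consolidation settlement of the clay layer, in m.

Mid-depth of clay below the ground surface: z = 1.6 + 4.3/2 = 3.75 m.
Total vertical stress at mid-clay: σ_v = 18×1.6 + 16.6×2.15 = 64.49 kPa.
Pore pressure: u = 9.81×(3.75 − 0) = 36.788 kPa.
Initial effective stress: σ'_0 = σ_v − u = 64.49 − 36.788 = 27.702 kPa.
Stress increase at mid-clay by the 2:1 spreading method:
Δσ = qBL/((B+z)(L+z)) = 154×1.8×1.8/((1.8+3.75)(1.8+3.75)) = 16.199 kPa
Final effective stress: σ'_f = 27.702 + 16.199 = 43.901 kPa.
σ'_f = 43.901 > σ'_p = 38.7 kPa, so the stress path crosses the preconsolidation pressure — recompression up to σ'_p, then virgin compression beyond:
S_c = H/(1+e₀)·[C_r·log₁₀(σ'_p/σ'_0) + C_c·log₁₀(σ'_f/σ'_p)]
    = 4.3/1.82 × [0.089×log₁₀(38.7/27.702) + 0.15×log₁₀(43.901/38.7)]
    = 2.3626 × [0.012923 + 0.0082145] = 0.04994 m

S_c ≈ 0.0499 m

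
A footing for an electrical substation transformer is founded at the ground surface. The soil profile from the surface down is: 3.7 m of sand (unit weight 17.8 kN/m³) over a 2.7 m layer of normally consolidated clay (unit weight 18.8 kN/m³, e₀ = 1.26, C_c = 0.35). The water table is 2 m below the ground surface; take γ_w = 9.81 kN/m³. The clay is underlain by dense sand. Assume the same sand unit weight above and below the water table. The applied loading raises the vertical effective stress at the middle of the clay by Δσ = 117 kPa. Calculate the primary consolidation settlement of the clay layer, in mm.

S_c ≈ 194 mm

Mid-depth of clay below the ground surface: z = 3.7 + 2.7/2 = 5.05 m.
Total vertical stress at mid-clay: σ_v = 17.8×3.7 + 18.8×1.35 = 91.24 kPa.
Pore pressure: u = 9.81×(5.05 − 2) = 29.921 kPa.
Initial effective stress: σ'_0 = σ_v − u = 91.24 − 29.921 = 61.319 kPa.
Final effective stress: σ'_f = σ'_0 + Δσ = 61.319 + 117 = 178.32 kPa.
Normally consolidated clay, so the full stress increment lies on the virgin compression line:
S_c = C_c·H/(1+e₀)·log₁₀(σ'_f/σ'_0) = 0.35×2.7/(1+1.26)×log₁₀(178.32/61.319)
    = 0.41814 × 0.4636 = 0.1938 m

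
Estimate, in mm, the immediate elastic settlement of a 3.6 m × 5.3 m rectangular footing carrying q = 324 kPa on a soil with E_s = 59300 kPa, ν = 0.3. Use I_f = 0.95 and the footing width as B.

S_e ≈ 17 mm

Immediate (elastic) settlement: S_e = q·B·(1−ν²)/E_s · I_f.
S_e = 324 × 3.6 × (1 − 0.3²) / 59300 × 0.95
    = 324 × 3.6 × 0.91 / 59300 × 0.95
    = 0.017 m = 17 mm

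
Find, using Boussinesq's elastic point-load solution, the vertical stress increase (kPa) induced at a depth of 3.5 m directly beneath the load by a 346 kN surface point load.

Boussinesq vertical stress below a point load on an elastic half-space:
Δσ_z = 3P/(2πz²) · [1 + (r/z)²]^(−5/2)
r/z = 0/3.5 = 0; [1+(r/z)²]^(−5/2) = 1.
Δσ_z = 3×346/(2π×3.5²) × 1 = 13.486 × 1 = 13.49 kPa

Δσ_z ≈ 13.5 kPa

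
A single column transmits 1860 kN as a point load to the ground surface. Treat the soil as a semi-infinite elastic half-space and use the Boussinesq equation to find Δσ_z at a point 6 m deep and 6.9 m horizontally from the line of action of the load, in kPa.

Δσ_z ≈ 3 kPa

Boussinesq vertical stress below a point load on an elastic half-space:
Δσ_z = 3P/(2πz²) · [1 + (r/z)²]^(−5/2)
r/z = 6.9/6 = 1.15; [1+(r/z)²]^(−5/2) = 0.12165.
Δσ_z = 3×1860/(2π×6²) × 0.12165 = 24.669 × 0.12165 = 3.001 kPa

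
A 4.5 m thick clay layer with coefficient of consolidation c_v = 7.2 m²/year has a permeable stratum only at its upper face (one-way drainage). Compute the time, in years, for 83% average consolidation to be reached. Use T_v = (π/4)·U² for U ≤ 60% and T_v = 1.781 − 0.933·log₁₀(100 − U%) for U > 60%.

Drainage path length: H_d = H = 4.5 m (single drainage).
U > 60%: T_v = 1.781 − 0.933·log₁₀(100 − 83) = 0.63299.
t = T_v·H_d²/c_v = 0.63299×4.5²/7.2 = 1.78 years.

t ≈ 1.78 years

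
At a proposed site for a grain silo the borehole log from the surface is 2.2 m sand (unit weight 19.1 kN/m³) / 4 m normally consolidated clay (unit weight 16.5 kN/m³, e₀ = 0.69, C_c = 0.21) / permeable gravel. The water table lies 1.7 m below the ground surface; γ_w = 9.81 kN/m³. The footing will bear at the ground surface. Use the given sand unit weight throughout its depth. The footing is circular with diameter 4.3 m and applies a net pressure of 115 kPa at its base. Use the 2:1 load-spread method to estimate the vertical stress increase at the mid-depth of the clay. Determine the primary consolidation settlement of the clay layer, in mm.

Mid-depth of clay below the ground surface: z = 2.2 + 4/2 = 4.2 m.
Total vertical stress at mid-clay: σ_v = 19.1×2.2 + 16.5×2 = 75.02 kPa.
Pore pressure: u = 9.81×(4.2 − 1.7) = 24.525 kPa.
Initial effective stress: σ'_0 = σ_v − u = 75.02 − 24.525 = 50.495 kPa.
Stress increase at mid-clay by the 2:1 spreading method:
Δσ ≈ qD²/(D+z)² = 115×4.3²/(4.3+4.2)² = 29.43 kPa
Final effective stress: σ'_f = σ'_0 + Δσ = 50.495 + 29.43 = 79.925 kPa.
Normally consolidated clay, so the full stress increment lies on the virgin compression line:
S_c = C_c·H/(1+e₀)·log₁₀(σ'_f/σ'_0) = 0.21×4/(1+0.69)×log₁₀(79.925/50.495)
    = 0.49704 × 0.19943 = 0.09912 m

S_c ≈ 99.1 mm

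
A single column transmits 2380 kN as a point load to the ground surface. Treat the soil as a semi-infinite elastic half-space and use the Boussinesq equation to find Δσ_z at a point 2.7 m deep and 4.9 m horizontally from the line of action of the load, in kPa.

Boussinesq vertical stress below a point load on an elastic half-space:
Δσ_z = 3P/(2πz²) · [1 + (r/z)²]^(−5/2)
r/z = 4.9/2.7 = 1.8148; [1+(r/z)²]^(−5/2) = 0.026179.
Δσ_z = 3×2380/(2π×2.7²) × 0.026179 = 155.88 × 0.026179 = 4.081 kPa

Δσ_z ≈ 4.08 kPa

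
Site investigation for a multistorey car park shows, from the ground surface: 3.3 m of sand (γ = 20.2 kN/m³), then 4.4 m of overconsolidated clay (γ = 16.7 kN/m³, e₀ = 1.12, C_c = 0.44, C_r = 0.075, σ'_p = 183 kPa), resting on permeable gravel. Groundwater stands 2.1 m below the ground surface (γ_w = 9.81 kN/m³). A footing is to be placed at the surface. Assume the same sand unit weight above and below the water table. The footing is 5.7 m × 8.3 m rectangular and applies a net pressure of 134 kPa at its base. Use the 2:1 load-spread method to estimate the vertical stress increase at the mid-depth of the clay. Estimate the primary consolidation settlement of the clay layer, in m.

Mid-depth of clay below the ground surface: z = 3.3 + 4.4/2 = 5.5 m.
Total vertical stress at mid-clay: σ_v = 20.2×3.3 + 16.7×2.2 = 103.4 kPa.
Pore pressure: u = 9.81×(5.5 − 2.1) = 33.354 kPa.
Initial effective stress: σ'_0 = σ_v − u = 103.4 − 33.354 = 70.046 kPa.
Stress increase at mid-clay by the 2:1 spreading method:
Δσ = qBL/((B+z)(L+z)) = 134×5.7×8.3/((5.7+5.5)(8.3+5.5)) = 41.017 kPa
Final effective stress: σ'_f = 70.046 + 41.017 = 111.06 kPa.
σ'_f = 111.06 ≤ σ'_p = 183 kPa, so the clay remains overconsolidated and only the recompression index applies:
S_c = C_r·H/(1+e₀)·log₁₀(σ'_f/σ'_0) = 0.075×4.4/2.12×log₁₀(111.06/70.046)
    = 0.15566 × 0.20017 = 0.03116 m

S_c ≈ 0.0312 m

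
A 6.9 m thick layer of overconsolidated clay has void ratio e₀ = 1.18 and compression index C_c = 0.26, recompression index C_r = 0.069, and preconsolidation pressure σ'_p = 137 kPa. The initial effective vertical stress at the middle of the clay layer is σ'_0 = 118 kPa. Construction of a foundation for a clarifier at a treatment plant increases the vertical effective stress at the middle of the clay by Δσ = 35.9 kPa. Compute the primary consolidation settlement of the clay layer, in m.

Final effective stress: σ'_f = 118 + 35.9 = 153.9 kPa.
σ'_f = 153.9 > σ'_p = 137 kPa, so the stress path crosses the preconsolidation pressure — recompression up to σ'_p, then virgin compression beyond:
S_c = H/(1+e₀)·[C_r·log₁₀(σ'_p/σ'_0) + C_c·log₁₀(σ'_f/σ'_p)]
    = 6.9/2.18 × [0.069×log₁₀(137/118) + 0.26×log₁₀(153.9/137)]
    = 3.1651 × [0.0044739 + 0.013135] = 0.05573 m

S_c ≈ 0.0557 m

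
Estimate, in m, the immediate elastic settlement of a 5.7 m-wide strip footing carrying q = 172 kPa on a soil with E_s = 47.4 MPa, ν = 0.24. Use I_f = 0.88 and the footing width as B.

Immediate (elastic) settlement: S_e = q·B·(1−ν²)/E_s · I_f.
E_s = 47.4 MPa = 47400 kPa.
S_e = 172 × 5.7 × (1 − 0.24²) / 47400 × 0.88
    = 172 × 5.7 × 0.9424 / 47400 × 0.88
    = 0.01715 m

S_e ≈ 0.0172 m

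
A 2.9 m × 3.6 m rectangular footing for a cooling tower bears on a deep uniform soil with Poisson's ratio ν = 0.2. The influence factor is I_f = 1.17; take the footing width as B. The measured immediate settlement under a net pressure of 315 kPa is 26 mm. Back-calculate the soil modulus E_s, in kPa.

E_s ≈ 39500 kPa

S_e = q·B·(1−ν²)/E_s · I_f  ⇒  E_s = q·B·(1−ν²)·I_f / S_e.
E_s = 315 × 2.9 × 0.96 × 1.17 / 0.026 = 39460 kPa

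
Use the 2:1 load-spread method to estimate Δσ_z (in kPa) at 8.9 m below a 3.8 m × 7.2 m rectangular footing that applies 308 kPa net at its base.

Δσ_z ≈ 41.2 kPa

By the 2:1 method the load spreads at 1 horizontal : 2 vertical, so at depth z the loaded area has grown by z in each plan dimension:
Δσ = qBL/((B+z)(L+z)) = 308×3.8×7.2/((3.8+8.9)(7.2+8.9)) = 41.213 kPa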